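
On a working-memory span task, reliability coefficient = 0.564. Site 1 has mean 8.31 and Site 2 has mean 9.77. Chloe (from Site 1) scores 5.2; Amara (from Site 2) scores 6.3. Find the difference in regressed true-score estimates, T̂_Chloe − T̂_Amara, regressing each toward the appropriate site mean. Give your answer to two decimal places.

-1.26

T̂_Chloe = 0.564(5.2) + 0.436(8.31) = 6.5560
T̂_Amara = 0.564(6.3) + 0.436(9.77) = 7.8129
Difference = 6.5560 − 7.8129 = -1.2570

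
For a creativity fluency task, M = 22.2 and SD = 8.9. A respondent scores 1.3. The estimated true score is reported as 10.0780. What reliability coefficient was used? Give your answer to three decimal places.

T̂ = ρX + (1 − ρ)μ  ⇒  T̂ − μ = ρ(X − μ)
ρ = (T̂ − μ)/(X − μ) = (10.0780 − 22.2) / (1.3 − 22.2) = -12.1220 / -20.9 = 0.58000

0.580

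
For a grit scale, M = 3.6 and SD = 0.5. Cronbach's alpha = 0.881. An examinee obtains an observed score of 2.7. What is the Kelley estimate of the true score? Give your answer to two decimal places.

2.81

Kelley's formula gives T̂ = 0.881·2.7 + 0.119·3.6 = 2.3787 + 0.4284 = 2.807.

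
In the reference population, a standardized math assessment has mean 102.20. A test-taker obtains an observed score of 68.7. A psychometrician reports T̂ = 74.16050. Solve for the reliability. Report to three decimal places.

T̂ = ρX + (1 − ρ)μ  ⇒  T̂ − μ = ρ(X − μ)
ρ = (T̂ − μ)/(X − μ) = (74.16050 − 102.20) / (68.7 − 102.20) = -28.03950 / -33.50 = 0.83700

0.837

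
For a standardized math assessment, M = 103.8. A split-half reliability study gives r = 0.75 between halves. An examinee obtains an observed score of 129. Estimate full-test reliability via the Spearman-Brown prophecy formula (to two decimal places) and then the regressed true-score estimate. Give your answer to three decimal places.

125.472

Spearman-Brown: ρ = 2r/(1 + r) = 2(0.75)/(1 + 0.75) = 1.500/1.75 = 0.8571 → 0.86
T̂ = ρX + (1 − ρ)μ
  = 0.86 × 129 + 0.14 × 103.8
  = 110.94 + 14.532
  = 125.4720
  ≈ 125.472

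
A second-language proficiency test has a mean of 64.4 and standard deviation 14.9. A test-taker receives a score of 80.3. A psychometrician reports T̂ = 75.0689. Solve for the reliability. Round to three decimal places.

0.671

T̂ = ρX + (1 − ρ)μ  ⇒  T̂ − μ = ρ(X − μ)
ρ = (T̂ − μ)/(X − μ) = (75.0689 − 64.4) / (80.3 − 64.4) = 10.6689 / 15.9 = 0.67100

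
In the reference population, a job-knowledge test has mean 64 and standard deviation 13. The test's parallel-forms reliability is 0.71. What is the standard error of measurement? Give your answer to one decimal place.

SEM = SD · √(1 − ρ) = 13 × √0.29 = 13 × 0.5385 = 7.001

7.0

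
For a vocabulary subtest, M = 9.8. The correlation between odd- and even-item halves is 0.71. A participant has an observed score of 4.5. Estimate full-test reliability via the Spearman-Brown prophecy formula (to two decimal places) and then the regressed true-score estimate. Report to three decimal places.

Spearman-Brown: ρ = 2r/(1 + r) = 2(0.71)/(1 + 0.71) = 1.420/1.71 = 0.8304 → 0.83
T̂ = ρX + (1 − ρ)μ
  = 0.83 × 4.5 + 0.17 × 9.8
  = 3.735 + 1.666
  = 5.4010
  ≈ 5.401

5.401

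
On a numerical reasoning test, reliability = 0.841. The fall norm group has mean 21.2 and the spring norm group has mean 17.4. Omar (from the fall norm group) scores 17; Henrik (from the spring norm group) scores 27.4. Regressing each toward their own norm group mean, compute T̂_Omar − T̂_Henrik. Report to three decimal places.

-8.142

T̂_Omar = 0.841(17) + 0.159(21.2) = 17.66780
T̂_Henrik = 0.841(27.4) + 0.159(17.4) = 25.81000
Difference = 17.66780 − 25.81000 = -8.14220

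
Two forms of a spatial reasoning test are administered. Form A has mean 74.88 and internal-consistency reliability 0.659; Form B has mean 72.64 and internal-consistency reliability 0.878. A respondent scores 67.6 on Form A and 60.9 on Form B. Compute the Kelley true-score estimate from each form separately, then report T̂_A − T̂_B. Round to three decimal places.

7.750

T̂_A = 0.659(67.6) + 0.341(74.88) = 70.08248
T̂_B = 0.878(60.9) + 0.122(72.64) = 62.33228
T̂_A − T̂_B = 7.75020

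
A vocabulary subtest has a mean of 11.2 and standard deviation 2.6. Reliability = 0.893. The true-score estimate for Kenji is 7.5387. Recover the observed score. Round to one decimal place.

7.1

T̂ = ρX + (1 − ρ)μ  ⇒  X = (T̂ − (1 − ρ)μ) / ρ
X = (7.5387 − 0.107 × 11.2) / 0.893 = (7.5387 − 1.1984) / 0.893 = 6.3403 / 0.893 = 7.100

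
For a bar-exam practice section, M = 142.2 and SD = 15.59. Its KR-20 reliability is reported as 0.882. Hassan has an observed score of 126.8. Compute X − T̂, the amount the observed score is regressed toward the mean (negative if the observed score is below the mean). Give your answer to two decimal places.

-1.82

T̂ = ρX + (1 − ρ)μ
  = 0.882 × 126.8 + 0.118 × 142.2
  = 111.8376 + 16.7796
  = 128.6172
  ≈ 128.617
X − T̂ = 126.8 − 128.617 = -1.817 → -1.82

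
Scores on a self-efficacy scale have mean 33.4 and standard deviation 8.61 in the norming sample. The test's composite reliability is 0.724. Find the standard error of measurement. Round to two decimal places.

4.52

SEM = SD · √(1 − ρ) = 8.61 × √0.276 = 8.61 × 0.5254 = 4.523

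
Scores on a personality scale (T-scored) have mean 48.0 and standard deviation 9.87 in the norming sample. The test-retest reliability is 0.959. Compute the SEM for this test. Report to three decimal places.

SEM = SD · √(1 − ρ) = 9.87 × √0.041 = 9.87 × 0.2025 = 1.9985

1.999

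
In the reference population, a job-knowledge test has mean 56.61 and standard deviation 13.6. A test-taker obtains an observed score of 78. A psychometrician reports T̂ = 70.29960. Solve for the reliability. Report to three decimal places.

T̂ = ρX + (1 − ρ)μ  ⇒  T̂ − μ = ρ(X − μ)
ρ = (T̂ − μ)/(X − μ) = (70.29960 − 56.61) / (78 − 56.61) = 13.68960 / 21.39 = 0.64000

0.640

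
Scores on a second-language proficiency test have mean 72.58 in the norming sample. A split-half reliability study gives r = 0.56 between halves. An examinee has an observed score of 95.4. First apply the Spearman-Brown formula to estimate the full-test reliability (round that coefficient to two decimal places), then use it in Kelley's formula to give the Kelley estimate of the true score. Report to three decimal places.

Spearman-Brown: ρ = 2r/(1 + r) = 2(0.56)/(1 + 0.56) = 1.120/1.56 = 0.7179 → 0.72
T̂ = 0.72(95.4) + 0.28(72.58) = 68.688 + 20.3224 = 89.0104 → 89.010

89.010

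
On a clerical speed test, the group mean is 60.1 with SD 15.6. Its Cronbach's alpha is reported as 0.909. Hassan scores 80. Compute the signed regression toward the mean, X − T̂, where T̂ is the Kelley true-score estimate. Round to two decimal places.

1.81

T̂ = 0.909(80) + 0.091(60.1) = 72.720 + 5.4691 = 78.1891 → 78.189
X − T̂ = 80 − 78.189 = 1.811 → 1.81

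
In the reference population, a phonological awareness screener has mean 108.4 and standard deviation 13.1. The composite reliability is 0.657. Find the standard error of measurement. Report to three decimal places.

7.672

SEM = SD · √(1 − ρ) = 13.1 × √0.343 = 13.1 × 0.5857 = 7.6722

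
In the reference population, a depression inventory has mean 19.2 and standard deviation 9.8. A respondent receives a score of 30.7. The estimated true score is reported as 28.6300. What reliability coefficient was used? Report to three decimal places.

0.820

T̂ = ρX + (1 − ρ)μ  ⇒  T̂ − μ = ρ(X − μ)
ρ = (T̂ − μ)/(X − μ) = (28.6300 − 19.2) / (30.7 − 19.2) = 9.4300 / 11.5 = 0.82000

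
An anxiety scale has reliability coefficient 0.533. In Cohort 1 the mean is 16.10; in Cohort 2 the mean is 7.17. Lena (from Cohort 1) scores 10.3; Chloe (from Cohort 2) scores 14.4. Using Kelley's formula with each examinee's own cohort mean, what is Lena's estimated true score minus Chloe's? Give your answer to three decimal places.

1.985

T̂_Lena = 0.533(10.3) + 0.467(16.10) = 13.00860
T̂_Chloe = 0.533(14.4) + 0.467(7.17) = 11.02359
Difference = 13.00860 − 11.02359 = 1.98501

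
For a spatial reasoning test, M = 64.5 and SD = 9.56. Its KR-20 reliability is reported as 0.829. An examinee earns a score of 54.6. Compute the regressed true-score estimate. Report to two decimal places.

56.29

T̂ = 0.829(54.6) + 0.171(64.5) = 45.2634 + 11.0295 = 56.293 → 56.29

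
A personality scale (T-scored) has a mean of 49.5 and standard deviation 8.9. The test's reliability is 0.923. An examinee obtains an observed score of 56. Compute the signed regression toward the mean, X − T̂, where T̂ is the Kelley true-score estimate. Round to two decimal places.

T̂ = ρX + (1 − ρ)μ
  = 0.923 × 56 + 0.077 × 49.5
  = 51.688 + 3.8115
  = 55.4995
  ≈ 55.499
X − T̂ = 56 − 55.499 = 0.501 → 0.50

0.50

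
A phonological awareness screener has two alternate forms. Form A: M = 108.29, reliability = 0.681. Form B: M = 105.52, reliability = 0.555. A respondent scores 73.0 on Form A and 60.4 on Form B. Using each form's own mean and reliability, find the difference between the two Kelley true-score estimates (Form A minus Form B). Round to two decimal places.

3.78

T̂_A = 0.681(73.0) + 0.319(108.29) = 84.2575
T̂_B = 0.555(60.4) + 0.445(105.52) = 80.4784
T̂_A − T̂_B = 3.7791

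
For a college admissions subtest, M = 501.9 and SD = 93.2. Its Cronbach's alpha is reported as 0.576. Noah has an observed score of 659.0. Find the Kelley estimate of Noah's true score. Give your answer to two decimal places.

592.39

T̂ = ρX + (1 − ρ)μ
  = 0.576 × 659.0 + 0.424 × 501.9
  = 379.5840 + 212.8056
  = 592.390
  ≈ 592.39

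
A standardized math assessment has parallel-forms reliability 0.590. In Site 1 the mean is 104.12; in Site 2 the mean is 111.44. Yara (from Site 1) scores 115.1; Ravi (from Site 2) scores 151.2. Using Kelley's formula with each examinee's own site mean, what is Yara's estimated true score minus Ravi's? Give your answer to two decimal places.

-24.30

T̂_Yara = 0.590(115.1) + 0.410(104.12) = 110.5982
T̂_Ravi = 0.590(151.2) + 0.410(111.44) = 134.8984
Difference = 110.5982 − 134.8984 = -24.3002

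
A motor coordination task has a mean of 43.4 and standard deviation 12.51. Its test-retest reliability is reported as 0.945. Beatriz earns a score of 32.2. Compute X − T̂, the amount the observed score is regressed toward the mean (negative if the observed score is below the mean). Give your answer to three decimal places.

-0.616

T̂ = ρX + (1 − ρ)μ
  = 0.945 × 32.2 + 0.055 × 43.4
  = 30.4290 + 2.3870
  = 32.81600
  ≈ 32.8160
X − T̂ = 32.2 − 32.8160 = -0.6160 → -0.616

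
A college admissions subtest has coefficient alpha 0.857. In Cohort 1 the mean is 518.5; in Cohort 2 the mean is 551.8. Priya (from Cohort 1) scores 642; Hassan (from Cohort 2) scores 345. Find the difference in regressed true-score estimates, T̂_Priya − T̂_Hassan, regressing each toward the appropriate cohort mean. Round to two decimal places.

249.77

T̂_Priya = 0.857(642) + 0.143(518.5) = 624.3395
T̂_Hassan = 0.857(345) + 0.143(551.8) = 374.5724
Difference = 624.3395 − 374.5724 = 249.7671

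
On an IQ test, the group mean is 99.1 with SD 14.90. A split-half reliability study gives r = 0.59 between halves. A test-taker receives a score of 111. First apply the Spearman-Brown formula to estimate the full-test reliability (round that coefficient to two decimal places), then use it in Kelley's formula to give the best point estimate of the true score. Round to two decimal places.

Spearman-Brown: ρ = 2r/(1 + r) = 2(0.59)/(1 + 0.59) = 1.180/1.59 = 0.7421 → 0.74
Weight the observed score by reliability and the mean by (1 − reliability): T̂ = 0.74·111 + 0.26·99.1 = 82.14 + 25.766 = 107.906.

107.91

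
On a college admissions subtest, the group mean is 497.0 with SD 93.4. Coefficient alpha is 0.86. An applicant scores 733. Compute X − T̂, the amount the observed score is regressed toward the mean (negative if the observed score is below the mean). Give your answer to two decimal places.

33.04

Regress the observed score toward the mean by the unreliability: T̂ = 0.86·733 + 0.14·497.0 = 630.38 + 69.580 = 699.9600.
X − T̂ = 733 − 699.960 = 33.040 → 33.04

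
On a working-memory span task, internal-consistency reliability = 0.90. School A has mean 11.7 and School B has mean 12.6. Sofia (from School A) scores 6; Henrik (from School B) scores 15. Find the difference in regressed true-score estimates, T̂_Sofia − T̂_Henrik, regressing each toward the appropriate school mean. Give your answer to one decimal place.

T̂_Sofia = 0.90(6) + 0.10(11.7) = 6.570
T̂_Henrik = 0.90(15) + 0.10(12.6) = 14.760
Difference = 6.570 − 14.760 = -8.190

-8.2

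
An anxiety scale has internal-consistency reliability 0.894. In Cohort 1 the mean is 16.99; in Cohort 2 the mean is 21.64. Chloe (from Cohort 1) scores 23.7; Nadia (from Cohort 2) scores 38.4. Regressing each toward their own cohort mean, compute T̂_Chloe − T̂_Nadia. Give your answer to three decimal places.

T̂_Chloe = 0.894(23.7) + 0.106(16.99) = 22.98874
T̂_Nadia = 0.894(38.4) + 0.106(21.64) = 36.62344
Difference = 22.98874 − 36.62344 = -13.63470

-13.635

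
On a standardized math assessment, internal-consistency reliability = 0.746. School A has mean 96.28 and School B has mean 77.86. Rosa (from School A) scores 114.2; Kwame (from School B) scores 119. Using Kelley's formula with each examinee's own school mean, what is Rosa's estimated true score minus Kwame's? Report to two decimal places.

T̂_Rosa = 0.746(114.2) + 0.254(96.28) = 109.6483
T̂_Kwame = 0.746(119) + 0.254(77.86) = 108.5504
Difference = 109.6483 − 108.5504 = 1.0979

1.10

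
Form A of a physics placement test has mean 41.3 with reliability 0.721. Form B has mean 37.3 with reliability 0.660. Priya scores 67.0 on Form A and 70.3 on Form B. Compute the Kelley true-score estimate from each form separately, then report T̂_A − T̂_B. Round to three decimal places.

T̂_A = 0.721(67.0) + 0.279(41.3) = 59.82970
T̂_B = 0.660(70.3) + 0.340(37.3) = 59.08000
T̂_A − T̂_B = 0.74970

0.750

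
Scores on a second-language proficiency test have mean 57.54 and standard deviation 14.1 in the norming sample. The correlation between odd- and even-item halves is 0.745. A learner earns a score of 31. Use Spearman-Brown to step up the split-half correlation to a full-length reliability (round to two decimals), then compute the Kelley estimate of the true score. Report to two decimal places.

34.98

Spearman-Brown: ρ = 2r/(1 + r) = 2(0.745)/(1 + 0.745) = 1.4900/1.745 = 0.8539 → 0.85
T̂ = ρX + (1 − ρ)μ
  = 0.85 × 31 + 0.15 × 57.54
  = 26.35 + 8.6310
  = 34.981
  ≈ 34.98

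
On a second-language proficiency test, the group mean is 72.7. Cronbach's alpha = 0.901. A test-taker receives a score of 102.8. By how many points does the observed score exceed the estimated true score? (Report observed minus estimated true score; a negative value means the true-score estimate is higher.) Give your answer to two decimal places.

2.98

Regress the observed score toward the mean by the unreliability: T̂ = 0.901·102.8 + 0.099·72.7 = 92.6228 + 7.1973 = 99.8201.
X − T̂ = 102.8 − 99.820 = 2.980 → 2.98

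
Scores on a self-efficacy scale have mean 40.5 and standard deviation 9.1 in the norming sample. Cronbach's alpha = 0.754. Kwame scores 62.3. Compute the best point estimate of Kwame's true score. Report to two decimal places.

T̂ = ρX + (1 − ρ)μ
  = 0.754 × 62.3 + 0.246 × 40.5
  = 46.9742 + 9.9630
  = 56.937
  ≈ 56.94

56.94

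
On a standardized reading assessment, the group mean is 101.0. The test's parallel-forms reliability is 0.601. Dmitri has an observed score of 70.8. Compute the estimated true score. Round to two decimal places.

Regress the observed score toward the mean by the unreliability: T̂ = 0.601·70.8 + 0.399·101.0 = 42.5508 + 40.2990 = 82.850.

82.85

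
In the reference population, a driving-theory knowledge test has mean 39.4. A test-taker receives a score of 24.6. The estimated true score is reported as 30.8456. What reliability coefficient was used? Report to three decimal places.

T̂ = ρX + (1 − ρ)μ  ⇒  T̂ − μ = ρ(X − μ)
ρ = (T̂ − μ)/(X − μ) = (30.8456 − 39.4) / (24.6 − 39.4) = -8.5544 / -14.8 = 0.57800

0.578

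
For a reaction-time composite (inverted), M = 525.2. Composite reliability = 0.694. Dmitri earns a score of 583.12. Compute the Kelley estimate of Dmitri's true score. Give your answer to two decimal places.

565.40

Regress the observed score toward the mean by the unreliability: T̂ = 0.694·583.12 + 0.306·525.2 = 404.68528 + 160.7112 = 565.396.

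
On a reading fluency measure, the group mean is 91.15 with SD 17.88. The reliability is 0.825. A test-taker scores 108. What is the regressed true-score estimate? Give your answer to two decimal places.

T̂ = 0.825(108) + 0.175(91.15) = 89.100 + 15.95125 = 105.051 → 105.05

105.05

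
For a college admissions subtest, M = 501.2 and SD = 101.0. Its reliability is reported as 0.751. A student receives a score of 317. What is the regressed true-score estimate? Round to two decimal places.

362.87

T̂ = 0.751(317) + 0.249(501.2) = 238.067 + 124.7988 = 362.866 → 362.87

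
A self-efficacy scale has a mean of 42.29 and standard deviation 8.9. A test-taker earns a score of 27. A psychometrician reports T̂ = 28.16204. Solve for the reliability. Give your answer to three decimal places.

0.924

T̂ = ρX + (1 − ρ)μ  ⇒  T̂ − μ = ρ(X − μ)
ρ = (T̂ − μ)/(X − μ) = (28.16204 − 42.29) / (27 − 42.29) = -14.12796 / -15.29 = 0.92400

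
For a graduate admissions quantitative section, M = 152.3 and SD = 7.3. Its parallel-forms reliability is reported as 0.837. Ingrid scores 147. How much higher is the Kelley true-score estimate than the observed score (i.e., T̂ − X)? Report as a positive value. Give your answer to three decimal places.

0.864

Regress the observed score toward the mean by the unreliability: T̂ = 0.837·147 + 0.163·152.3 = 123.039 + 24.8249 = 147.86390.
T̂ − X = 147.8639 − 147 = 0.8639 → 0.864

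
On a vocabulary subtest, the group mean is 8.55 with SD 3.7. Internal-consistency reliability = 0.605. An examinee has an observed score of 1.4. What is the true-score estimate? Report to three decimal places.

4.224

T̂ = ρX + (1 − ρ)μ
  = 0.605 × 1.4 + 0.395 × 8.55
  = 0.8470 + 3.37725
  = 4.2243
  ≈ 4.224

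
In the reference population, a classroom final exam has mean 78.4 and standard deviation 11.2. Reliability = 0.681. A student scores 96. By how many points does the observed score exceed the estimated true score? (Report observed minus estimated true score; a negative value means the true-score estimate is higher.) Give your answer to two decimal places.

T̂ = 0.681(96) + 0.319(78.4) = 65.376 + 25.0096 = 90.3856 → 90.386
X − T̂ = 96 − 90.386 = 5.614 → 5.61

5.61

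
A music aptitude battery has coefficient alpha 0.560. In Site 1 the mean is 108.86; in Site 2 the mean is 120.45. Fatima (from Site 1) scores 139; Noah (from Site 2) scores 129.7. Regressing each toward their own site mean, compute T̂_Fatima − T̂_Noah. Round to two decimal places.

0.11

T̂_Fatima = 0.560(139) + 0.440(108.86) = 125.7384
T̂_Noah = 0.560(129.7) + 0.440(120.45) = 125.6300
Difference = 125.7384 − 125.6300 = 0.1084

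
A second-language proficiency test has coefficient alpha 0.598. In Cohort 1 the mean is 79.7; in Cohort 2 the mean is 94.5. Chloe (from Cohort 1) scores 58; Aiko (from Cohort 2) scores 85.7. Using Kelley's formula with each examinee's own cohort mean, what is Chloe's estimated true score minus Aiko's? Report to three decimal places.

-22.514

T̂_Chloe = 0.598(58) + 0.402(79.7) = 66.72340
T̂_Aiko = 0.598(85.7) + 0.402(94.5) = 89.23760
Difference = 66.72340 − 89.23760 = -22.51420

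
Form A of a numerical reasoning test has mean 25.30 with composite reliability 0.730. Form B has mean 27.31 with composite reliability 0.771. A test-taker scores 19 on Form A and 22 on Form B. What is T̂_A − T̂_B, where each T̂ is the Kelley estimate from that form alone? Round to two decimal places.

-2.51

T̂_A = 0.730(19) + 0.270(25.30) = 20.7010
T̂_B = 0.771(22) + 0.229(27.31) = 23.2160
T̂_A − T̂_B = -2.5150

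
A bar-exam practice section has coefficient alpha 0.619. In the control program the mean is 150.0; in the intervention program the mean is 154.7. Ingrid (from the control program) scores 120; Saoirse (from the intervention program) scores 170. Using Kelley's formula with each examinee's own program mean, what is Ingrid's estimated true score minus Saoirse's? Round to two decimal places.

T̂_Ingrid = 0.619(120) + 0.381(150.0) = 131.4300
T̂_Saoirse = 0.619(170) + 0.381(154.7) = 164.1707
Difference = 131.4300 − 164.1707 = -32.7407

-32.74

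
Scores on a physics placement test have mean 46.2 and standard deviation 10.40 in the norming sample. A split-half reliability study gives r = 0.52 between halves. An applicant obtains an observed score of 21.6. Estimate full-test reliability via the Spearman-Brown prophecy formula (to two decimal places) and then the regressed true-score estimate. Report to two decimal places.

Spearman-Brown: ρ = 2r/(1 + r) = 2(0.52)/(1 + 0.52) = 1.040/1.52 = 0.6842 → 0.68
T̂ = 0.68(21.6) + 0.32(46.2) = 14.688 + 14.784 = 29.472 → 29.47

29.47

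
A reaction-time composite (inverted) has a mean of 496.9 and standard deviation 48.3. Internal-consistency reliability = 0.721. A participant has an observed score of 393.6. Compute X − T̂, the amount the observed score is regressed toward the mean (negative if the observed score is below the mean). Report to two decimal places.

T̂ = 0.721(393.6) + 0.279(496.9) = 283.7856 + 138.6351 = 422.4207 → 422.421
X − T̂ = 393.6 − 422.421 = -28.821 → -28.82

-28.82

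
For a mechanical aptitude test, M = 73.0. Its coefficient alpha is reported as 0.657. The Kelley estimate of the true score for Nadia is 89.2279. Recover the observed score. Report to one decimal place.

T̂ = ρX + (1 − ρ)μ  ⇒  X = (T̂ − (1 − ρ)μ) / ρ
X = (89.2279 − 0.343 × 73.0) / 0.657 = (89.2279 − 25.0390) / 0.657 = 64.1889 / 0.657 = 97.700

97.7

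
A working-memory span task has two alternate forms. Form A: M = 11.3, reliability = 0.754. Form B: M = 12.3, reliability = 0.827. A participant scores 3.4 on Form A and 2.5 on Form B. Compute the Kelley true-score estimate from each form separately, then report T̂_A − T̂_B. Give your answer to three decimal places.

T̂_A = 0.754(3.4) + 0.246(11.3) = 5.34340
T̂_B = 0.827(2.5) + 0.173(12.3) = 4.19540
T̂_A − T̂_B = 1.14800

1.148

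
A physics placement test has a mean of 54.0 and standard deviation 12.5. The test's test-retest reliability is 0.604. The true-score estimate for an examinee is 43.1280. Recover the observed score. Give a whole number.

36

T̂ = ρX + (1 − ρ)μ  ⇒  X = (T̂ − (1 − ρ)μ) / ρ
X = (43.1280 − 0.396 × 54.0) / 0.604 = (43.1280 − 21.3840) / 0.604 = 21.7440 / 0.604 = 36.00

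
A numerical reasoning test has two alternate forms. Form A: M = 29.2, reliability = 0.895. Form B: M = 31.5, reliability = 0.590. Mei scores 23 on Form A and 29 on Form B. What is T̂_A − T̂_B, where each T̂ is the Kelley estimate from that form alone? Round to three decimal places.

-6.374

T̂_A = 0.895(23) + 0.105(29.2) = 23.65100
T̂_B = 0.590(29) + 0.410(31.5) = 30.02500
T̂_A − T̂_B = -6.37400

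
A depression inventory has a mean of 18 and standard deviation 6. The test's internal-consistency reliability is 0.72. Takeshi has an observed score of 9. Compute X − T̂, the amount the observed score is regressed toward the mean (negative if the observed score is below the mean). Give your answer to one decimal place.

T̂ = 0.72(9) + 0.28(18) = 6.48 + 5.04 = 11.520 → 11.52
X − T̂ = 9 − 11.52 = -2.52 → -2.5

-2.5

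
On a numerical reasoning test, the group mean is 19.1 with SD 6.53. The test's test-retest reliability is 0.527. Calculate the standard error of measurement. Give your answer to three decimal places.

4.491

SEM = SD · √(1 − ρ) = 6.53 × √0.473 = 6.53 × 0.6877 = 4.4910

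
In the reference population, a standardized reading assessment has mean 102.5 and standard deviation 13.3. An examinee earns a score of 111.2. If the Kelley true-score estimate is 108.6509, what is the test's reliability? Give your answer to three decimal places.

0.707

T̂ = ρX + (1 − ρ)μ  ⇒  T̂ − μ = ρ(X − μ)
ρ = (T̂ − μ)/(X − μ) = (108.6509 − 102.5) / (111.2 − 102.5) = 6.1509 / 8.7 = 0.70700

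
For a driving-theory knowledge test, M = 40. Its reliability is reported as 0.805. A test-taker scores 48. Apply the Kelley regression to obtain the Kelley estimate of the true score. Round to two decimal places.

T̂ = ρX + (1 − ρ)μ
  = 0.805 × 48 + 0.195 × 40
  = 38.640 + 7.800
  = 46.440
  ≈ 46.44

46.44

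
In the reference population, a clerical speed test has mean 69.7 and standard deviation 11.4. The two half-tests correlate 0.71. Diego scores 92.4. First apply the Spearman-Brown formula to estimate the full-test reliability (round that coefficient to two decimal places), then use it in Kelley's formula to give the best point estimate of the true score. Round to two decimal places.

Spearman-Brown: ρ = 2r/(1 + r) = 2(0.71)/(1 + 0.71) = 1.420/1.71 = 0.8304 → 0.83
T̂ = ρX + (1 − ρ)μ
  = 0.83 × 92.4 + 0.17 × 69.7
  = 76.692 + 11.849
  = 88.541
  ≈ 88.54

88.54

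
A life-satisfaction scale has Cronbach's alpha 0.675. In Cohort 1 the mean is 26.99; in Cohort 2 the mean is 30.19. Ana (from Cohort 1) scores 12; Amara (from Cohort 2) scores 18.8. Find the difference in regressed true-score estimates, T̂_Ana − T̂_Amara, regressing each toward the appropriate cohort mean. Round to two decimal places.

T̂_Ana = 0.675(12) + 0.325(26.99) = 16.8717
T̂_Amara = 0.675(18.8) + 0.325(30.19) = 22.5018
Difference = 16.8717 − 22.5018 = -5.6300

-5.63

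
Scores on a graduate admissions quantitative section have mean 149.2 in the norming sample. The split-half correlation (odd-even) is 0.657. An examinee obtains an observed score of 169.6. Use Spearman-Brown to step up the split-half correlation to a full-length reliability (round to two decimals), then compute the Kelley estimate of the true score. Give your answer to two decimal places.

165.32

Spearman-Brown: ρ = 2r/(1 + r) = 2(0.657)/(1 + 0.657) = 1.3140/1.657 = 0.7930 → 0.79
Kelley's formula gives T̂ = 0.79·169.6 + 0.21·149.2 = 133.984 + 31.332 = 165.316.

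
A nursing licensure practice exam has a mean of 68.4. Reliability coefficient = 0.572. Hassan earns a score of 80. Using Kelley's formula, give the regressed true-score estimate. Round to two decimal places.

T̂ = ρX + (1 − ρ)μ
  = 0.572 × 80 + 0.428 × 68.4
  = 45.760 + 29.2752
  = 75.035
  ≈ 75.04

75.04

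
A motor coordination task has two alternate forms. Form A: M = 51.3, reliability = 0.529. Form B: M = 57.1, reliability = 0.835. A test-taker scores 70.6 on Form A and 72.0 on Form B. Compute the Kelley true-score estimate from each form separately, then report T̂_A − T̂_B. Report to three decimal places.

T̂_A = 0.529(70.6) + 0.471(51.3) = 61.50970
T̂_B = 0.835(72.0) + 0.165(57.1) = 69.54150
T̂_A − T̂_B = -8.03180

-8.032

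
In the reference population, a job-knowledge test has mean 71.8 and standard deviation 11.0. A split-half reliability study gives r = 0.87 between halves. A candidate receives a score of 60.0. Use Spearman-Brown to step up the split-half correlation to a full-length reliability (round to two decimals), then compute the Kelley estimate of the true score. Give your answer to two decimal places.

60.83

Spearman-Brown: ρ = 2r/(1 + r) = 2(0.87)/(1 + 0.87) = 1.740/1.87 = 0.9305 → 0.93
T̂ = 0.93(60.0) + 0.07(71.8) = 55.800 + 5.026 = 60.826 → 60.83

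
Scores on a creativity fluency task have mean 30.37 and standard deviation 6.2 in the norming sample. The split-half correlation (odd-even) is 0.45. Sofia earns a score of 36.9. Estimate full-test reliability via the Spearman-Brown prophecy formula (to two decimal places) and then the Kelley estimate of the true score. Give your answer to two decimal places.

34.42

Spearman-Brown: ρ = 2r/(1 + r) = 2(0.45)/(1 + 0.45) = 0.900/1.45 = 0.6207 → 0.62
T̂ = ρX + (1 − ρ)μ
  = 0.62 × 36.9 + 0.38 × 30.37
  = 22.878 + 11.5406
  = 34.419
  ≈ 34.42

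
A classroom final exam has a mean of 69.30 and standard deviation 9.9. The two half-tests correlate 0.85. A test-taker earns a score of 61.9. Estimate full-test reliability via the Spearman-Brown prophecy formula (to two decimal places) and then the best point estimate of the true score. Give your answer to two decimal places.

62.49

Spearman-Brown: ρ = 2r/(1 + r) = 2(0.85)/(1 + 0.85) = 1.700/1.85 = 0.9189 → 0.92
T̂ = ρX + (1 − ρ)μ
  = 0.92 × 61.9 + 0.08 × 69.30
  = 56.948 + 5.5440
  = 62.492
  ≈ 62.49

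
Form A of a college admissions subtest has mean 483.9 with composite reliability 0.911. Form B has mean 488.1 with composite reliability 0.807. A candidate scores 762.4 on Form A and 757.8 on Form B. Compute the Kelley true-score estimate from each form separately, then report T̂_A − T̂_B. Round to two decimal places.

T̂_A = 0.911(762.4) + 0.089(483.9) = 737.6135
T̂_B = 0.807(757.8) + 0.193(488.1) = 705.7479
T̂_A − T̂_B = 31.8656

31.87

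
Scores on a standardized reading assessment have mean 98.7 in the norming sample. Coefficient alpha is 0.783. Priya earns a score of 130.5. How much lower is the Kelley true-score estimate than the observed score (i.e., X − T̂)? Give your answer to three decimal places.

T̂ = ρX + (1 − ρ)μ
  = 0.783 × 130.5 + 0.217 × 98.7
  = 102.1815 + 21.4179
  = 123.59940
  ≈ 123.5994
X − T̂ = 130.5 − 123.5994 = 6.9006 → 6.901

6.901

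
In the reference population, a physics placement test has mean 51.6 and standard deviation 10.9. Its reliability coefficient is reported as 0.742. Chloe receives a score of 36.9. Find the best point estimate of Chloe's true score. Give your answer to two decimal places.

40.69

T̂ = ρX + (1 − ρ)μ
  = 0.742 × 36.9 + 0.258 × 51.6
  = 27.3798 + 13.3128
  = 40.693
  ≈ 40.69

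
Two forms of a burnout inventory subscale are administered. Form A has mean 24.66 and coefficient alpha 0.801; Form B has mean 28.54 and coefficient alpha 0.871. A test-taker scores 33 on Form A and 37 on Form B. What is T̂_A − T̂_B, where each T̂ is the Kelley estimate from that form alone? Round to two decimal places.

T̂_A = 0.801(33) + 0.199(24.66) = 31.3403
T̂_B = 0.871(37) + 0.129(28.54) = 35.9087
T̂_A − T̂_B = -4.5683

-4.57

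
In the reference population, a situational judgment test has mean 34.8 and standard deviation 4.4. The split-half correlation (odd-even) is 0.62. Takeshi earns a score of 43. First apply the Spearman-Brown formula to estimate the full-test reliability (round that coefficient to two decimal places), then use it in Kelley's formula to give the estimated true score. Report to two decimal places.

Spearman-Brown: ρ = 2r/(1 + r) = 2(0.62)/(1 + 0.62) = 1.240/1.62 = 0.7654 → 0.77
Weight the observed score by reliability and the mean by (1 − reliability): T̂ = 0.77·43 + 0.23·34.8 = 33.11 + 8.004 = 41.114.

41.11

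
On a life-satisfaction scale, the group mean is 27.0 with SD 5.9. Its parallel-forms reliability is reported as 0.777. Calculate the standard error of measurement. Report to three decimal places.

2.786

SEM = SD · √(1 − ρ) = 5.9 × √0.223 = 5.9 × 0.4722 = 2.7861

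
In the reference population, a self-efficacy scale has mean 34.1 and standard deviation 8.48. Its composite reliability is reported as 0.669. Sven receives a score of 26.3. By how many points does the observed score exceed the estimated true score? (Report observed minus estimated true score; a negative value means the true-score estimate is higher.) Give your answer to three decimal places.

-2.582

T̂ = ρX + (1 − ρ)μ
  = 0.669 × 26.3 + 0.331 × 34.1
  = 17.5947 + 11.2871
  = 28.88180
  ≈ 28.8818
X − T̂ = 26.3 − 28.8818 = -2.5818 → -2.582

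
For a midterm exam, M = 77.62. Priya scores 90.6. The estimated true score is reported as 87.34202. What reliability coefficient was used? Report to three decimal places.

T̂ = ρX + (1 − ρ)μ  ⇒  T̂ − μ = ρ(X − μ)
ρ = (T̂ − μ)/(X − μ) = (87.34202 − 77.62) / (90.6 − 77.62) = 9.72202 / 12.98 = 0.74900

0.749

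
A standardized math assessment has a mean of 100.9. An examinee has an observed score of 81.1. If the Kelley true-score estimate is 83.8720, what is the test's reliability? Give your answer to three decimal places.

T̂ = ρX + (1 − ρ)μ  ⇒  T̂ − μ = ρ(X − μ)
ρ = (T̂ − μ)/(X − μ) = (83.8720 − 100.9) / (81.1 − 100.9) = -17.0280 / -19.8 = 0.86000

0.860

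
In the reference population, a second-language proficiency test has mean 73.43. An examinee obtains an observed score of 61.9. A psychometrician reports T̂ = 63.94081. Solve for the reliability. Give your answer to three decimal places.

T̂ = ρX + (1 − ρ)μ  ⇒  T̂ − μ = ρ(X − μ)
ρ = (T̂ − μ)/(X − μ) = (63.94081 − 73.43) / (61.9 − 73.43) = -9.48919 / -11.53 = 0.82300

0.823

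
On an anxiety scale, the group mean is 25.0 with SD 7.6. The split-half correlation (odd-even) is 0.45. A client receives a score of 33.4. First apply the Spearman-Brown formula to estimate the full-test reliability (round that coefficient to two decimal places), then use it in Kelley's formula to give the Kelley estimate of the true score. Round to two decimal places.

Spearman-Brown: ρ = 2r/(1 + r) = 2(0.45)/(1 + 0.45) = 0.900/1.45 = 0.6207 → 0.62
Regress the observed score toward the mean by the unreliability: T̂ = 0.62·33.4 + 0.38·25.0 = 20.708 + 9.500 = 30.208.

30.21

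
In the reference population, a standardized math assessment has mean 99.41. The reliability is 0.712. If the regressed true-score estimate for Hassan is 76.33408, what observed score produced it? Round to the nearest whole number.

67

T̂ = ρX + (1 − ρ)μ  ⇒  X = (T̂ − (1 − ρ)μ) / ρ
X = (76.33408 − 0.288 × 99.41) / 0.712 = (76.33408 − 28.63008) / 0.712 = 47.70400 / 0.712 = 67.00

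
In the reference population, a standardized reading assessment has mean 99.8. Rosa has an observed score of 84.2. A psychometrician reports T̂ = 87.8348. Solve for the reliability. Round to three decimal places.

0.767

T̂ = ρX + (1 − ρ)μ  ⇒  T̂ − μ = ρ(X − μ)
ρ = (T̂ − μ)/(X − μ) = (87.8348 − 99.8) / (84.2 − 99.8) = -11.9652 / -15.6 = 0.76700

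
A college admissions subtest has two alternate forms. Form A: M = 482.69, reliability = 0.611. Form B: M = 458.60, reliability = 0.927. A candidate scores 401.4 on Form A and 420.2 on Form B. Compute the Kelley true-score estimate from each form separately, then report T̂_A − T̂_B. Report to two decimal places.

10.02

T̂_A = 0.611(401.4) + 0.389(482.69) = 433.0218
T̂_B = 0.927(420.2) + 0.073(458.60) = 423.0032
T̂_A − T̂_B = 10.0186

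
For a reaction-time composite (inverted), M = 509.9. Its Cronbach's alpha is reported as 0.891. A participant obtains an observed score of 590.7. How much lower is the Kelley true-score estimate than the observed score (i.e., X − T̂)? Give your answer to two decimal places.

8.81

T̂ = 0.891(590.7) + 0.109(509.9) = 526.3137 + 55.5791 = 581.8928 → 581.893
X − T̂ = 590.7 − 581.893 = 8.807 → 8.81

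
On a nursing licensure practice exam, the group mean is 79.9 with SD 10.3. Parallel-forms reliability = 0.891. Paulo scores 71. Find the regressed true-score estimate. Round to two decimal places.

Regress the observed score toward the mean by the unreliability: T̂ = 0.891·71 + 0.109·79.9 = 63.261 + 8.7091 = 71.970.

71.97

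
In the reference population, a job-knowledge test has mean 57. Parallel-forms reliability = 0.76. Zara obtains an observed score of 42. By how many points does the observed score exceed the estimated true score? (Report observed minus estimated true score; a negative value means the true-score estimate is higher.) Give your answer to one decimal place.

Weight the observed score by reliability and the mean by (1 − reliability): T̂ = 0.76·42 + 0.24·57 = 31.92 + 13.68 = 45.600.
X − T̂ = 42 − 45.60 = -3.60 → -3.6

-3.6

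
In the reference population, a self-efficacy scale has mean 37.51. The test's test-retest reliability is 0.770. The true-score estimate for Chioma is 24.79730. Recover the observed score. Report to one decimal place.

T̂ = ρX + (1 − ρ)μ  ⇒  X = (T̂ − (1 − ρ)μ) / ρ
X = (24.79730 − 0.230 × 37.51) / 0.770 = (24.79730 − 8.62730) / 0.770 = 16.17000 / 0.770 = 21.000

21.0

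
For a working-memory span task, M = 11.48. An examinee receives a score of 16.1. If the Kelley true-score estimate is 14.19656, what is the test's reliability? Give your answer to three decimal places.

0.588

T̂ = ρX + (1 − ρ)μ  ⇒  T̂ − μ = ρ(X − μ)
ρ = (T̂ − μ)/(X − μ) = (14.19656 − 11.48) / (16.1 − 11.48) = 2.71656 / 4.62 = 0.58800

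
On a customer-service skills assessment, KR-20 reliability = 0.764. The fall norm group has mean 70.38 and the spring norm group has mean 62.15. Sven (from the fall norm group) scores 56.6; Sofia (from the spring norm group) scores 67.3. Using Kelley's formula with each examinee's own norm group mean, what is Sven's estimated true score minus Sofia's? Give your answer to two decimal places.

-6.23

T̂_Sven = 0.764(56.6) + 0.236(70.38) = 59.8521
T̂_Sofia = 0.764(67.3) + 0.236(62.15) = 66.0846
Difference = 59.8521 − 66.0846 = -6.2325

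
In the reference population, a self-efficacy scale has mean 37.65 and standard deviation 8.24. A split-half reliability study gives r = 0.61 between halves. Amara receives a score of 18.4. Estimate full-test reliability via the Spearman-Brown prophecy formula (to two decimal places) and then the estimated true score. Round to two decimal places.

23.02

Spearman-Brown: ρ = 2r/(1 + r) = 2(0.61)/(1 + 0.61) = 1.220/1.61 = 0.7578 → 0.76
T̂ = 0.76(18.4) + 0.24(37.65) = 13.984 + 9.0360 = 23.020 → 23.02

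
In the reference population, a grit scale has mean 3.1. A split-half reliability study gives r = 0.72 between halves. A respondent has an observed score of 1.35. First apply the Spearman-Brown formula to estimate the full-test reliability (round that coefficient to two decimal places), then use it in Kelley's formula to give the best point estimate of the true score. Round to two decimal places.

Spearman-Brown: ρ = 2r/(1 + r) = 2(0.72)/(1 + 0.72) = 1.440/1.72 = 0.8372 → 0.84
T̂ = 0.84(1.35) + 0.16(3.1) = 1.1340 + 0.496 = 1.630 → 1.63

1.63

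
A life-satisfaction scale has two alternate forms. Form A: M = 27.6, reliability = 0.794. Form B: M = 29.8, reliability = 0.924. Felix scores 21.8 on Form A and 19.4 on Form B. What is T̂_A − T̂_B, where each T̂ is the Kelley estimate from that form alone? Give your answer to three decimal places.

T̂_A = 0.794(21.8) + 0.206(27.6) = 22.99480
T̂_B = 0.924(19.4) + 0.076(29.8) = 20.19040
T̂_A − T̂_B = 2.80440

2.804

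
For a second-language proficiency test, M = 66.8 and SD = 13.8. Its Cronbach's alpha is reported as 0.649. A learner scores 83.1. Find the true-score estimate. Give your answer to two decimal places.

77.38

Kelley's formula gives T̂ = 0.649·83.1 + 0.351·66.8 = 53.9319 + 23.4468 = 77.379.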